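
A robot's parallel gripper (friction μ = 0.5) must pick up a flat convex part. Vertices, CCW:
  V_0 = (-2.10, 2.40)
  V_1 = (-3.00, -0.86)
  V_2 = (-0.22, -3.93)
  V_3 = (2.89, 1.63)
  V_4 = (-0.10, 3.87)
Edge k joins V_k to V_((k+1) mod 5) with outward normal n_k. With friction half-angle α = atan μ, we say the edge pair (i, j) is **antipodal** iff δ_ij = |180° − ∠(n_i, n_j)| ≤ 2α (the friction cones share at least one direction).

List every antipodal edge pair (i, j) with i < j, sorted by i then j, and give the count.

count = 3; pairs: (0,2), (1,3), (2,4)

α = atan 0.5 = 26.57°;  2α = 53.13°
n_0 = (-0.9639, +0.2661)
n_1 = (-0.7412, -0.6712)
n_2 = (+0.8727, -0.4882)
n_3 = (+0.5996, +0.8003)
n_4 = (-0.5922, +0.8058)
  (0,1): δ = 122.40°  ·
  (0,2): δ = 13.79°  ✓
  (0,3): δ = 68.59°  ·
  (0,4): δ = 141.75°  ·
  (1,2): δ = 71.38°  ·
  (1,3): δ = 11.00°  ✓
  (1,4): δ = 84.15°  ·
  (2,3): δ = 97.62°  ·
  (2,4): δ = 24.46°  ✓
  (3,4): δ = 106.84°  ·
antipodal pairs: 3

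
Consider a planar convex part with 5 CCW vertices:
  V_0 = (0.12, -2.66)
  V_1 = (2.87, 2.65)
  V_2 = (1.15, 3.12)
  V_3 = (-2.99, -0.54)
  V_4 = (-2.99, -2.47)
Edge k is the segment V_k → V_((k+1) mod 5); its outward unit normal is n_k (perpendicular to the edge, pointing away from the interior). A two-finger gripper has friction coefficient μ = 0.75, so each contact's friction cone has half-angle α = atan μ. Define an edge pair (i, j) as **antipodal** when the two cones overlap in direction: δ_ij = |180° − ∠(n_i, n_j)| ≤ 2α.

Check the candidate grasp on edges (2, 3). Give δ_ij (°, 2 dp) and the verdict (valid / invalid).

α = atan 0.75 = 36.87°;  2α = 73.74°
edge 2: e_2 = (-4.14, -3.66);  n_2 = (-0.6623, +0.7492)
edge 3: e_3 = (+0.00, -1.93);  n_3 = (-1.0000, -0.0000)
∠(n_2, n_3) = 48.52°
δ = |180° − 48.52°| = 131.48°
131.48° > 2α = 73.74°  →  invalid

δ = 131.48°, invalid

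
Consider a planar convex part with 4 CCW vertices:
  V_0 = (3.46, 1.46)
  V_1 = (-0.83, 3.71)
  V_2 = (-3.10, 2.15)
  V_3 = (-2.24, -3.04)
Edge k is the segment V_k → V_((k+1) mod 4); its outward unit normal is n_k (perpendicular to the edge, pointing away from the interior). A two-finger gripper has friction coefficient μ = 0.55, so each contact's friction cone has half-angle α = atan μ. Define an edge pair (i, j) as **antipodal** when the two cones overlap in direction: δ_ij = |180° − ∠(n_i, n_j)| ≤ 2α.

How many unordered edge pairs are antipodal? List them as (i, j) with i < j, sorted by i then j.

α = atan 0.55 = 28.81°;  2α = 57.62°
n_0 = (+0.4645, +0.8856)
n_1 = (-0.5664, +0.8241)
n_2 = (-0.9865, -0.1635)
n_3 = (+0.6196, -0.7849)
  (0,1): δ = 117.83°  ·
  (0,2): δ = 52.92°  ✓
  (0,3): δ = 65.97°  ·
  (1,2): δ = 115.09°  ·
  (1,3): δ = 3.79°  ✓
  (2,3): δ = 61.12°  ·
antipodal pairs: 2

count = 2; pairs: (0,2), (1,3)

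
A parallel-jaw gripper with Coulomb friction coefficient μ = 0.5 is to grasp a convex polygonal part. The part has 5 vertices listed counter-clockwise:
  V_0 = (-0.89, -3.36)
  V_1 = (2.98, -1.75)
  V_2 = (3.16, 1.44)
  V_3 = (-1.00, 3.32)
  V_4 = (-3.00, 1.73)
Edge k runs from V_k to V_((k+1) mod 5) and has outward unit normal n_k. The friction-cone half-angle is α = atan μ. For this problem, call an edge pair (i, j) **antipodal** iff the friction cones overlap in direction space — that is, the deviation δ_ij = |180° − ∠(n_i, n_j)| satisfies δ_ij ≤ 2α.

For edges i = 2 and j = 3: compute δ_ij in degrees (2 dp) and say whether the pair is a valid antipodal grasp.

α = atan 0.5 = 26.57°;  2α = 53.13°
edge 2: e_2 = (-4.16, +1.88);  n_2 = (+0.4118, +0.9113)
edge 3: e_3 = (-2.00, -1.59);  n_3 = (-0.6223, +0.7828)
∠(n_2, n_3) = 62.80°
δ = |180° − 62.80°| = 117.20°
117.20° > 2α = 53.13°  →  invalid

δ = 117.20°, invalid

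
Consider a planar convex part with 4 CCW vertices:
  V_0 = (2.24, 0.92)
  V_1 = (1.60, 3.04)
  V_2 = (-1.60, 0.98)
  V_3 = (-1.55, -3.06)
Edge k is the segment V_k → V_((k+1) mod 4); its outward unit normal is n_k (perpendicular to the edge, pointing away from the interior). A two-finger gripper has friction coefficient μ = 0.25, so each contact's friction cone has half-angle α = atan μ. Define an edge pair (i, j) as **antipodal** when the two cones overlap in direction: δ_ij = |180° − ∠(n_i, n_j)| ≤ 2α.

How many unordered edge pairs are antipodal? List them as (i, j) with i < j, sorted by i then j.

count = 2; pairs: (0,2), (1,3)

α = atan 0.25 = 14.04°;  2α = 28.07°
n_0 = (+0.9573, +0.2890)
n_1 = (-0.5413, +0.8408)
n_2 = (-0.9999, -0.0124)
n_3 = (+0.7242, -0.6896)
  (0,1): δ = 74.03°  ·
  (0,2): δ = 16.09°  ✓
  (0,3): δ = 119.60°  ·
  (1,2): δ = 122.06°  ·
  (1,3): δ = 13.63°  ✓
  (2,3): δ = 44.31°  ·
antipodal pairs: 2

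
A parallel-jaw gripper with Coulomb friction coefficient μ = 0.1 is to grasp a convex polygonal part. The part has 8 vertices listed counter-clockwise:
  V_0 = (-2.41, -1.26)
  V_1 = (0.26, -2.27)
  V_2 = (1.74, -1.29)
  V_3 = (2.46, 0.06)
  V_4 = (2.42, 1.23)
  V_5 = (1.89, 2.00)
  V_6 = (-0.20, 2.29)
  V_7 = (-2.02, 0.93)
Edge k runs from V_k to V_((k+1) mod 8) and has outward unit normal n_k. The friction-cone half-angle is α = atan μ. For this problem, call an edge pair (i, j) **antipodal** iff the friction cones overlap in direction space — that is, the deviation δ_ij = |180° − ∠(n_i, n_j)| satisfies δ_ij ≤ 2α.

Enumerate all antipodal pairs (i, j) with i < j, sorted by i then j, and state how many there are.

count = 1; pairs: (1,6)

α = atan 0.1 = 5.71°;  2α = 11.42°
n_0 = (-0.3538, -0.9353)
n_1 = (+0.5521, -0.8338)
n_2 = (+0.8824, -0.4706)
n_3 = (+0.9994, +0.0342)
n_4 = (+0.8237, +0.5670)
n_5 = (+0.1374, +0.9905)
n_6 = (-0.5986, +0.8011)
n_7 = (-0.9845, +0.1753)
  (0,1): δ = 125.77°  ·
  (0,2): δ = 97.35°  ·
  (0,3): δ = 67.32°  ·
  (0,4): δ = 34.74°  ·
  (0,5): δ = 12.82°  ·
  (0,6): δ = 57.49°  ·
  (0,7): δ = 100.62°  ·
  (1,2): δ = 151.58°  ·
  (1,3): δ = 121.55°  ·
  (1,4): δ = 88.97°  ·
  (1,5): δ = 41.41°  ·
  (1,6): δ = 3.26°  ✓
  (1,7): δ = 46.39°  ·
  (2,3): δ = 149.97°  ·
  (2,4): δ = 117.39°  ·
  (2,5): δ = 69.83°  ·
  (2,6): δ = 25.16°  ·
  (2,7): δ = 17.97°  ·
  (3,4): δ = 147.42°  ·
  (3,5): δ = 99.86°  ·
  (3,6): δ = 55.19°  ·
  (3,7): δ = 12.06°  ·
  (4,5): δ = 132.44°  ·
  (4,6): δ = 87.77°  ·
  (4,7): δ = 44.64°  ·
  (5,6): δ = 135.33°  ·
  (5,7): δ = 92.20°  ·
  (6,7): δ = 136.87°  ·
antipodal pairs: 1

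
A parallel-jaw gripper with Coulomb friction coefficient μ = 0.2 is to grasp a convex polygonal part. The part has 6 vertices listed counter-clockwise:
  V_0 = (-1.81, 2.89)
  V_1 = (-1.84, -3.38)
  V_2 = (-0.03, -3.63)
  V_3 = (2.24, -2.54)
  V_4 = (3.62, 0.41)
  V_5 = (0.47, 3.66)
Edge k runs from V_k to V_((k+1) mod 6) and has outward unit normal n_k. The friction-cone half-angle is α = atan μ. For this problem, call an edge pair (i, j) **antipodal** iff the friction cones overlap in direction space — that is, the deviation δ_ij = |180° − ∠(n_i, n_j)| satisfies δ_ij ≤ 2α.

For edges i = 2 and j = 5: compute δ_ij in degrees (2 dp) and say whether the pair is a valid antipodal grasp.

δ = 6.99°, valid

α = atan 0.2 = 11.31°;  2α = 22.62°
edge 2: e_2 = (+2.27, +1.09);  n_2 = (+0.4329, -0.9015)
edge 5: e_5 = (-2.28, -0.77);  n_5 = (-0.3200, +0.9474)
∠(n_2, n_5) = 173.01°
δ = |180° − 173.01°| = 6.99°
6.99° ≤ 2α = 22.62°  →  valid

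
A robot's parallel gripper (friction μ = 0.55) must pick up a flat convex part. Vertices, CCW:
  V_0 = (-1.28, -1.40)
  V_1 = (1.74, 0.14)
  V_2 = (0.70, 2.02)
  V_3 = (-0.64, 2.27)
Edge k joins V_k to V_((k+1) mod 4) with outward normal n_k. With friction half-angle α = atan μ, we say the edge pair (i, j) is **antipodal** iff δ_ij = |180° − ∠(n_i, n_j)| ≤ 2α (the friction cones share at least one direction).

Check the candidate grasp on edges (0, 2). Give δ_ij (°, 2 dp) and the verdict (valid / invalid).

δ = 37.59°, valid

α = atan 0.55 = 28.81°;  2α = 57.62°
edge 0: e_0 = (+3.02, +1.54);  n_0 = (+0.4543, -0.8909)
edge 2: e_2 = (-1.34, +0.25);  n_2 = (+0.1834, +0.9830)
∠(n_0, n_2) = 142.41°
δ = |180° − 142.41°| = 37.59°
37.59° ≤ 2α = 57.62°  →  valid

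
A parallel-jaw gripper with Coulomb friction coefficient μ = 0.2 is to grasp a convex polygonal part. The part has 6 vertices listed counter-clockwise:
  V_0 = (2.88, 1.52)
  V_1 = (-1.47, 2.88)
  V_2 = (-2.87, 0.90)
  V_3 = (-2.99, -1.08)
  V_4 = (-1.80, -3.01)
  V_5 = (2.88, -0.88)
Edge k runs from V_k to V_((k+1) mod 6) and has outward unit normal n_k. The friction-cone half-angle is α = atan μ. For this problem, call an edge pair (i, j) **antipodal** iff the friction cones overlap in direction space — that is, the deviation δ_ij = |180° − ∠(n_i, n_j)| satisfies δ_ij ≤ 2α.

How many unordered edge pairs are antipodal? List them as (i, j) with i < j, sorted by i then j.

α = atan 0.2 = 11.31°;  2α = 22.62°
n_0 = (+0.2984, +0.9544)
n_1 = (-0.8165, +0.5773)
n_2 = (-0.9982, +0.0605)
n_3 = (-0.8512, -0.5248)
n_4 = (+0.4142, -0.9102)
n_5 = (+1.0000, -0.0000)
  (0,1): δ = 107.90°  ·
  (0,2): δ = 76.11°  ·
  (0,3): δ = 40.98°  ·
  (0,4): δ = 41.83°  ·
  (0,5): δ = 107.36°  ·
  (1,2): δ = 148.21°  ·
  (1,3): δ = 113.08°  ·
  (1,4): δ = 30.27°  ·
  (1,5): δ = 35.26°  ·
  (2,3): δ = 144.87°  ·
  (2,4): δ = 62.06°  ·
  (2,5): δ = 3.47°  ✓
  (3,4): δ = 97.19°  ·
  (3,5): δ = 31.66°  ·
  (4,5): δ = 114.47°  ·
antipodal pairs: 1

count = 1; pairs: (2,5)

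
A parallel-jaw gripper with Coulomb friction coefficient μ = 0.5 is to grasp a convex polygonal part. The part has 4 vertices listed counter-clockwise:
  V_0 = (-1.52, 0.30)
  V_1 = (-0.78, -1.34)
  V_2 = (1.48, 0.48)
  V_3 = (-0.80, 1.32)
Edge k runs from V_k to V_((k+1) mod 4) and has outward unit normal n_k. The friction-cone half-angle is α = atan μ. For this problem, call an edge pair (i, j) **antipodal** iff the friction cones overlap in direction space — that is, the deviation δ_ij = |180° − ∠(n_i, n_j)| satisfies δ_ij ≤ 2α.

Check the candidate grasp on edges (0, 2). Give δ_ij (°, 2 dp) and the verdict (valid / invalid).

δ = 45.49°, valid

α = atan 0.5 = 26.57°;  2α = 53.13°
edge 0: e_0 = (+0.74, -1.64);  n_0 = (-0.9115, -0.4113)
edge 2: e_2 = (-2.28, +0.84);  n_2 = (+0.3457, +0.9383)
∠(n_0, n_2) = 134.51°
δ = |180° − 134.51°| = 45.49°
45.49° ≤ 2α = 53.13°  →  valid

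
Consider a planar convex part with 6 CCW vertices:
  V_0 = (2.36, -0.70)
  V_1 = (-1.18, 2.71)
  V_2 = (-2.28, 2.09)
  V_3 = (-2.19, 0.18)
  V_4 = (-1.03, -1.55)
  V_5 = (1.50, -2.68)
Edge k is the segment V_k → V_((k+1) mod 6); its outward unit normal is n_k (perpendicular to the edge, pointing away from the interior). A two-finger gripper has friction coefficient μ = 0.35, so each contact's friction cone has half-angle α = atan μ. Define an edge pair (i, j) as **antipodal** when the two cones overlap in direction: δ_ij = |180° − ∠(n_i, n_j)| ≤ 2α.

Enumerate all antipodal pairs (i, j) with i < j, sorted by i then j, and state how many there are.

count = 4; pairs: (0,3), (0,4), (1,5), (2,5)

α = atan 0.35 = 19.29°;  2α = 38.58°
n_0 = (+0.6938, +0.7202)
n_1 = (-0.4910, +0.8712)
n_2 = (-0.9989, -0.0471)
n_3 = (-0.8306, -0.5569)
n_4 = (-0.4078, -0.9131)
n_5 = (+0.9172, -0.3984)
  (0,1): δ = 106.66°  ·
  (0,2): δ = 43.37°  ·
  (0,3): δ = 12.23°  ✓
  (0,4): δ = 19.86°  ✓
  (0,5): δ = 110.45°  ·
  (1,2): δ = 116.71°  ·
  (1,3): δ = 85.56°  ·
  (1,4): δ = 53.47°  ·
  (1,5): δ = 37.12°  ✓
  (2,3): δ = 148.86°  ·
  (2,4): δ = 116.77°  ·
  (2,5): δ = 26.18°  ✓
  (3,4): δ = 147.91°  ·
  (3,5): δ = 57.32°  ·
  (4,5): δ = 89.41°  ·
antipodal pairs: 4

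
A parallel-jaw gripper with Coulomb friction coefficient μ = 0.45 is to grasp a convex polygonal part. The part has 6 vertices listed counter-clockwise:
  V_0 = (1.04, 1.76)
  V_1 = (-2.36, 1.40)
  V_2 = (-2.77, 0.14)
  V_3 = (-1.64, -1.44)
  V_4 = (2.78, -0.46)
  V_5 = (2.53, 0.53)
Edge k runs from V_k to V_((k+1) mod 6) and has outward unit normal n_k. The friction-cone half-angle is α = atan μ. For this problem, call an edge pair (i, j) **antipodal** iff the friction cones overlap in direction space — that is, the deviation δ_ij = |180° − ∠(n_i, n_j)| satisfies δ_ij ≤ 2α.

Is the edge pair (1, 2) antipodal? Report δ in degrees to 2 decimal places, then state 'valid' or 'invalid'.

α = atan 0.45 = 24.23°;  2α = 48.46°
edge 1: e_1 = (-0.41, -1.26);  n_1 = (-0.9509, +0.3094)
edge 2: e_2 = (+1.13, -1.58);  n_2 = (-0.8134, -0.5817)
∠(n_1, n_2) = 53.60°
δ = |180° − 53.60°| = 126.40°
126.40° > 2α = 48.46°  →  invalid

δ = 126.40°, invalid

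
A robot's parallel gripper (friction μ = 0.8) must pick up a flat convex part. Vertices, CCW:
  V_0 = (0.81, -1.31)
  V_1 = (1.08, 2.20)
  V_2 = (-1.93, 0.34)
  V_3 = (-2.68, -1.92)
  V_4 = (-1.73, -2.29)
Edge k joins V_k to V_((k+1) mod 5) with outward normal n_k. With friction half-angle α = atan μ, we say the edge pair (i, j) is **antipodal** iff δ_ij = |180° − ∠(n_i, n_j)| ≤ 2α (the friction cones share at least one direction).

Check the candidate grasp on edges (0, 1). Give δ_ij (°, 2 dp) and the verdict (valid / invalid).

δ = 53.89°, valid

α = atan 0.8 = 38.66°;  2α = 77.32°
edge 0: e_0 = (+0.27, +3.51);  n_0 = (+0.9971, -0.0767)
edge 1: e_1 = (-3.01, -1.86);  n_1 = (-0.5257, +0.8507)
∠(n_0, n_1) = 126.11°
δ = |180° − 126.11°| = 53.89°
53.89° ≤ 2α = 77.32°  →  valid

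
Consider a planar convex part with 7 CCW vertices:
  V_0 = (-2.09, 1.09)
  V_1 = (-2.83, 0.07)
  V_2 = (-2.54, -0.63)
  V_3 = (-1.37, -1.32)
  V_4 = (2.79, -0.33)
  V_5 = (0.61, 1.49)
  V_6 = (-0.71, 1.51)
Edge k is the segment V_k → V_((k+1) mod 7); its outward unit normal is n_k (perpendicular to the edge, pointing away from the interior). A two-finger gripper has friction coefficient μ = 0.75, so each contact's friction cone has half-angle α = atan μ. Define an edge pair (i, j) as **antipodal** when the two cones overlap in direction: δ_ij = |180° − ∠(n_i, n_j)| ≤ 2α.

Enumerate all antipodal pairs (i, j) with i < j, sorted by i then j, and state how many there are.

α = atan 0.75 = 36.87°;  2α = 73.74°
n_0 = (-0.8094, +0.5872)
n_1 = (-0.9239, -0.3827)
n_2 = (-0.5080, -0.8614)
n_3 = (+0.2315, -0.9728)
n_4 = (+0.6409, +0.7676)
n_5 = (+0.0151, +0.9999)
n_6 = (-0.2912, +0.9567)
  (0,1): δ = 121.54°  ·
  (0,2): δ = 84.57°  ·
  (0,3): δ = 40.65°  ✓
  (0,4): δ = 86.10°  ·
  (0,5): δ = 125.09°  ·
  (0,6): δ = 142.89°  ·
  (1,2): δ = 143.03°  ·
  (1,3): δ = 99.12°  ·
  (1,4): δ = 27.64°  ✓
  (1,5): δ = 66.63°  ✓
  (1,6): δ = 84.42°  ·
  (2,3): δ = 136.08°  ·
  (2,4): δ = 9.33°  ✓
  (2,5): δ = 29.66°  ✓
  (2,6): δ = 47.46°  ✓
  (3,4): δ = 53.24°  ✓
  (3,5): δ = 14.25°  ✓
  (3,6): δ = 3.54°  ✓
  (4,5): δ = 141.01°  ·
  (4,6): δ = 123.22°  ·
  (5,6): δ = 162.20°  ·
antipodal pairs: 9

count = 9; pairs: (0,3), (1,4), (1,5), (2,4), (2,5), (2,6), (3,4), (3,5), (3,6)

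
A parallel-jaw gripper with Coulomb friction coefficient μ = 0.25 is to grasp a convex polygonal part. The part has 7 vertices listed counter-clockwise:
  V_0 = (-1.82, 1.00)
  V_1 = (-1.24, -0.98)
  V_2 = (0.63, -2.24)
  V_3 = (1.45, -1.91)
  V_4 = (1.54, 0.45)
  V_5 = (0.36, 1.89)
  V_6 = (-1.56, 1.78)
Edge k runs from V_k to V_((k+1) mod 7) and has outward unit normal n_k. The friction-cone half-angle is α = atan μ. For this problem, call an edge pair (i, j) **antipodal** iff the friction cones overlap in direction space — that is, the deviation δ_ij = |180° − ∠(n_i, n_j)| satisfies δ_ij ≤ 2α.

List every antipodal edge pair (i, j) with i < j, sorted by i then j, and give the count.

α = atan 0.25 = 14.04°;  2α = 28.07°
n_0 = (-0.9597, -0.2811)
n_1 = (-0.5588, -0.8293)
n_2 = (+0.3733, -0.9277)
n_3 = (+0.9993, -0.0381)
n_4 = (+0.7735, +0.6338)
n_5 = (-0.0572, +0.9984)
n_6 = (-0.9487, +0.3162)
  (0,1): δ = 140.30°  ·
  (0,2): δ = 84.41°  ·
  (0,3): δ = 18.51°  ✓
  (0,4): δ = 23.01°  ✓
  (0,5): δ = 76.95°  ·
  (0,6): δ = 145.24°  ·
  (1,2): δ = 124.11°  ·
  (1,3): δ = 58.21°  ·
  (1,4): δ = 16.70°  ✓
  (1,5): δ = 37.25°  ·
  (1,6): δ = 105.54°  ·
  (2,3): δ = 114.11°  ·
  (2,4): δ = 72.59°  ·
  (2,5): δ = 18.64°  ✓
  (2,6): δ = 49.64°  ·
  (3,4): δ = 138.48°  ·
  (3,5): δ = 84.54°  ·
  (3,6): δ = 16.25°  ✓
  (4,5): δ = 126.05°  ·
  (4,6): δ = 57.77°  ·
  (5,6): δ = 111.71°  ·
antipodal pairs: 5

count = 5; pairs: (0,3), (0,4), (1,4), (2,5), (3,6)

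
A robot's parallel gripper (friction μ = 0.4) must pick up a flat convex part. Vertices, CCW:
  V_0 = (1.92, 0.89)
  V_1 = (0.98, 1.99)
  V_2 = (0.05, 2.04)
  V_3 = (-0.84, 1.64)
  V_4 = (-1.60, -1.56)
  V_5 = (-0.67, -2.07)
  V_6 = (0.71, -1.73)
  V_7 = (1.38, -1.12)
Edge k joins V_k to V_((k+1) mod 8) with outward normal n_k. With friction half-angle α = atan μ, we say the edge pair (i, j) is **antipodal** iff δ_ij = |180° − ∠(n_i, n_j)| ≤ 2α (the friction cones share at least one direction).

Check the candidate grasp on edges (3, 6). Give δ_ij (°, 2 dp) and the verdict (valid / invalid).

α = atan 0.4 = 21.80°;  2α = 43.60°
edge 3: e_3 = (-0.76, -3.20);  n_3 = (-0.9729, +0.2311)
edge 6: e_6 = (+0.67, +0.61);  n_6 = (+0.6732, -0.7394)
∠(n_3, n_6) = 145.68°
δ = |180° − 145.68°| = 34.32°
34.32° ≤ 2α = 43.60°  →  valid

δ = 34.32°, valid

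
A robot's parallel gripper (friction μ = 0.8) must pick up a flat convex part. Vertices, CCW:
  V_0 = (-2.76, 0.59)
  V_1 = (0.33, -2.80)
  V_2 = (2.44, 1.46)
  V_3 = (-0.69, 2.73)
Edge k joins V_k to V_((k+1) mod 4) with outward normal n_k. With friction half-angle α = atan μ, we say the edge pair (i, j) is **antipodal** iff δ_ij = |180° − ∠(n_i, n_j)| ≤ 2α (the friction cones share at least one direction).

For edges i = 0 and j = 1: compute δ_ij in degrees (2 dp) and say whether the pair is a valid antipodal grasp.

α = atan 0.8 = 38.66°;  2α = 77.32°
edge 0: e_0 = (+3.09, -3.39);  n_0 = (-0.7391, -0.6736)
edge 1: e_1 = (+2.11, +4.26);  n_1 = (+0.8961, -0.4438)
∠(n_0, n_1) = 111.30°
δ = |180° − 111.30°| = 68.70°
68.70° ≤ 2α = 77.32°  →  valid

δ = 68.70°, valid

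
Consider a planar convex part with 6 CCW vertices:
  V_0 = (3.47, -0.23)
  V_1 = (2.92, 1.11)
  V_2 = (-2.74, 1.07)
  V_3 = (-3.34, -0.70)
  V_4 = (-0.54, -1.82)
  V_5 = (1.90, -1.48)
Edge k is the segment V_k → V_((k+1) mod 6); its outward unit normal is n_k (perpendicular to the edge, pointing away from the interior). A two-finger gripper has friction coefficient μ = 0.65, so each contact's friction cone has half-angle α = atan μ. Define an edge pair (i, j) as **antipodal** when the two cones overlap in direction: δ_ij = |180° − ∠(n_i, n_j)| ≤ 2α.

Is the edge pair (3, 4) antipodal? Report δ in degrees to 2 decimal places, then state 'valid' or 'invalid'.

α = atan 0.65 = 33.02°;  2α = 66.05°
edge 3: e_3 = (+2.80, -1.12);  n_3 = (-0.3714, -0.9285)
edge 4: e_4 = (+2.44, +0.34);  n_4 = (+0.1380, -0.9904)
∠(n_3, n_4) = 29.73°
δ = |180° − 29.73°| = 150.27°
150.27° > 2α = 66.05°  →  invalid

δ = 150.27°, invalid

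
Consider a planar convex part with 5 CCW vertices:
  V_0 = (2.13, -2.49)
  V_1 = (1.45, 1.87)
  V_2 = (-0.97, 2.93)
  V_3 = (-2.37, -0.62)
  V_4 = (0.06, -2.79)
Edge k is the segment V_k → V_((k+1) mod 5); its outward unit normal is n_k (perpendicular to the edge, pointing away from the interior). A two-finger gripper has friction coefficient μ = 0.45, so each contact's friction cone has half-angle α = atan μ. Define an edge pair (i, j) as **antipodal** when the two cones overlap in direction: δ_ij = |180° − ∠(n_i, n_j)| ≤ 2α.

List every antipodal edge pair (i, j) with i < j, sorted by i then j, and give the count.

α = atan 0.45 = 24.23°;  2α = 48.46°
n_0 = (+0.9881, +0.1541)
n_1 = (+0.4012, +0.9160)
n_2 = (-0.9303, +0.3669)
n_3 = (-0.6661, -0.7459)
n_4 = (+0.1434, -0.9897)
  (0,1): δ = 122.52°  ·
  (0,2): δ = 30.39°  ✓
  (0,3): δ = 39.37°  ✓
  (0,4): δ = 89.38°  ·
  (1,2): δ = 87.87°  ·
  (1,3): δ = 18.11°  ✓
  (1,4): δ = 31.90°  ✓
  (2,3): δ = 110.24°  ·
  (2,4): δ = 60.23°  ·
  (3,4): δ = 129.99°  ·
antipodal pairs: 4

count = 4; pairs: (0,2), (0,3), (1,3), (1,4)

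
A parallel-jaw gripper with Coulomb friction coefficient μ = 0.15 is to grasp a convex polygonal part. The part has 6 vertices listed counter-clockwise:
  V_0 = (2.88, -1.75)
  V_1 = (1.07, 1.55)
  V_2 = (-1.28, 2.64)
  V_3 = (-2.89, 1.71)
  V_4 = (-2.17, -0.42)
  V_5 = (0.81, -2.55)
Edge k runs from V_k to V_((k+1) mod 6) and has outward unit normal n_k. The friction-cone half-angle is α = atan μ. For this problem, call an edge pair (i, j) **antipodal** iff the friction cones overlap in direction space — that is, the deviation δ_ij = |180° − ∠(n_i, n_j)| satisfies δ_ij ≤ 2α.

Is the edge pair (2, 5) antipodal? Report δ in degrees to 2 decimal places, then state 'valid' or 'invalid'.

δ = 8.88°, valid

α = atan 0.15 = 8.53°;  2α = 17.06°
edge 2: e_2 = (-1.61, -0.93);  n_2 = (-0.5002, +0.8659)
edge 5: e_5 = (+2.07, +0.80);  n_5 = (+0.3605, -0.9328)
∠(n_2, n_5) = 171.12°
δ = |180° − 171.12°| = 8.88°
8.88° ≤ 2α = 17.06°  →  valid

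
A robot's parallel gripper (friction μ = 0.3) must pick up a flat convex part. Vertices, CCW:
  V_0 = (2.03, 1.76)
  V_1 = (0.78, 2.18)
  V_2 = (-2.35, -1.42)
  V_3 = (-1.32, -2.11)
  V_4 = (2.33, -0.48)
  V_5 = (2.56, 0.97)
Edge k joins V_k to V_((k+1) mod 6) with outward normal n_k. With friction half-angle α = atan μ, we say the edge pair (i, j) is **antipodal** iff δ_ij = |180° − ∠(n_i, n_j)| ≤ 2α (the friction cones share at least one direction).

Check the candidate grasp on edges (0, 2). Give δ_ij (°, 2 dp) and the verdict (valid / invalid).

δ = 15.25°, valid

α = atan 0.3 = 16.70°;  2α = 33.40°
edge 0: e_0 = (-1.25, +0.42);  n_0 = (+0.3185, +0.9479)
edge 2: e_2 = (+1.03, -0.69);  n_2 = (-0.5566, -0.8308)
∠(n_0, n_2) = 164.75°
δ = |180° − 164.75°| = 15.25°
15.25° ≤ 2α = 33.40°  →  valid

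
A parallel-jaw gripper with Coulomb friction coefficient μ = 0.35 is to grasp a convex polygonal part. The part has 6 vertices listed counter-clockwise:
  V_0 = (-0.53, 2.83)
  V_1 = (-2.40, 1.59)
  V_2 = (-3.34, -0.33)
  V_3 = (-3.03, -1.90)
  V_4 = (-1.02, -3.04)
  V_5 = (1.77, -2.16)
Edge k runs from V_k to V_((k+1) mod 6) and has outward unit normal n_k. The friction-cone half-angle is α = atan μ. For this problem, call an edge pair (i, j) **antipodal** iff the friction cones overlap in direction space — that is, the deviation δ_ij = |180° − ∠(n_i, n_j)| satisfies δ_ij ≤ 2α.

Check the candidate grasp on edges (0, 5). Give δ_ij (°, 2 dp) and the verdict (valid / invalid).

δ = 81.20°, invalid

α = atan 0.35 = 19.29°;  2α = 38.58°
edge 0: e_0 = (-1.87, -1.24);  n_0 = (-0.5526, +0.8334)
edge 5: e_5 = (-2.30, +4.99);  n_5 = (+0.9082, +0.4186)
∠(n_0, n_5) = 98.80°
δ = |180° − 98.80°| = 81.20°
81.20° > 2α = 38.58°  →  invalid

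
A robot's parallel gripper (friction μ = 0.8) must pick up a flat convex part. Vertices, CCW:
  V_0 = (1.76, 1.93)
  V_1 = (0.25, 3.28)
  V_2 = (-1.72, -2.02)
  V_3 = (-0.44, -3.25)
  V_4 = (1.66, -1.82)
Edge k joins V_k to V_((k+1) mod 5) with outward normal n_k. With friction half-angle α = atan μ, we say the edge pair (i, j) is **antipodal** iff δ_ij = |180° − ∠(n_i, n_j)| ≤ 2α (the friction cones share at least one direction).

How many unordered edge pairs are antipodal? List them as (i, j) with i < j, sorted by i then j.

count = 6; pairs: (0,1), (0,2), (0,3), (1,3), (1,4), (2,4)

α = atan 0.8 = 38.66°;  2α = 77.32°
n_0 = (+0.6665, +0.7455)
n_1 = (-0.9373, +0.3484)
n_2 = (-0.6929, -0.7210)
n_3 = (+0.5628, -0.8266)
n_4 = (+0.9996, -0.0267)
  (0,1): δ = 68.59°  ✓
  (0,2): δ = 2.06°  ✓
  (0,3): δ = 76.05°  ✓
  (0,4): δ = 130.27°  ·
  (1,2): δ = 113.47°  ·
  (1,3): δ = 35.36°  ✓
  (1,4): δ = 18.86°  ✓
  (2,3): δ = 101.89°  ·
  (2,4): δ = 47.67°  ✓
  (3,4): δ = 125.78°  ·
antipodal pairs: 6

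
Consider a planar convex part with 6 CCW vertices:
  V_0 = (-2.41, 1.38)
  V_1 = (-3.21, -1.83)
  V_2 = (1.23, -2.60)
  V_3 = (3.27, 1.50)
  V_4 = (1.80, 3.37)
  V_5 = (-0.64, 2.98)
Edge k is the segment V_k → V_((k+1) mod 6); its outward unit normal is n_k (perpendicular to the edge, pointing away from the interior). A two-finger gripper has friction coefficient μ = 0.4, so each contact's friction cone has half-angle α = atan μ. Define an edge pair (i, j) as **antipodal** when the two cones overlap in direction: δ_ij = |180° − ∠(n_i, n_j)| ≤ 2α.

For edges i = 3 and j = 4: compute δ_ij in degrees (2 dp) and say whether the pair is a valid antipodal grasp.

α = atan 0.4 = 21.80°;  2α = 43.60°
edge 3: e_3 = (-1.47, +1.87);  n_3 = (+0.7862, +0.6180)
edge 4: e_4 = (-2.44, -0.39);  n_4 = (-0.1578, +0.9875)
∠(n_3, n_4) = 60.91°
δ = |180° − 60.91°| = 119.09°
119.09° > 2α = 43.60°  →  invalid

δ = 119.09°, invalid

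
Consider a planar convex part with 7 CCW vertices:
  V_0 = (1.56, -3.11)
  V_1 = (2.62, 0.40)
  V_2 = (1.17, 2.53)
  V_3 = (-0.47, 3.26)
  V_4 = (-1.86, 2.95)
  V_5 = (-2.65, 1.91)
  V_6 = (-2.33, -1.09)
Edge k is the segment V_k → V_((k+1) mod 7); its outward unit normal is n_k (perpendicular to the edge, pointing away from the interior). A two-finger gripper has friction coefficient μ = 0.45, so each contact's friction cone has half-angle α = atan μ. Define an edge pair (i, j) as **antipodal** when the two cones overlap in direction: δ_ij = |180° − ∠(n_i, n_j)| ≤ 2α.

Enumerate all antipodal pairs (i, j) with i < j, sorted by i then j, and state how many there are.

α = atan 0.45 = 24.23°;  2α = 48.46°
n_0 = (+0.9573, -0.2891)
n_1 = (+0.8266, +0.5627)
n_2 = (+0.4067, +0.9136)
n_3 = (-0.2177, +0.9760)
n_4 = (-0.7963, +0.6049)
n_5 = (-0.9944, -0.1061)
n_6 = (-0.4608, -0.8875)
  (0,1): δ = 128.95°  ·
  (0,2): δ = 97.19°  ·
  (0,3): δ = 60.62°  ·
  (0,4): δ = 20.42°  ✓
  (0,5): δ = 22.89°  ✓
  (0,6): δ = 79.36°  ·
  (1,2): δ = 148.24°  ·
  (1,3): δ = 111.67°  ·
  (1,4): δ = 71.47°  ·
  (1,5): δ = 28.16°  ✓
  (1,6): δ = 28.31°  ✓
  (2,3): δ = 143.43°  ·
  (2,4): δ = 103.23°  ·
  (2,5): δ = 59.92°  ·
  (2,6): δ = 3.45°  ✓
  (3,4): δ = 139.79°  ·
  (3,5): δ = 96.48°  ·
  (3,6): δ = 40.01°  ✓
  (4,5): δ = 136.69°  ·
  (4,6): δ = 80.22°  ·
  (5,6): δ = 123.53°  ·
antipodal pairs: 6

count = 6; pairs: (0,4), (0,5), (1,5), (1,6), (2,6), (3,6)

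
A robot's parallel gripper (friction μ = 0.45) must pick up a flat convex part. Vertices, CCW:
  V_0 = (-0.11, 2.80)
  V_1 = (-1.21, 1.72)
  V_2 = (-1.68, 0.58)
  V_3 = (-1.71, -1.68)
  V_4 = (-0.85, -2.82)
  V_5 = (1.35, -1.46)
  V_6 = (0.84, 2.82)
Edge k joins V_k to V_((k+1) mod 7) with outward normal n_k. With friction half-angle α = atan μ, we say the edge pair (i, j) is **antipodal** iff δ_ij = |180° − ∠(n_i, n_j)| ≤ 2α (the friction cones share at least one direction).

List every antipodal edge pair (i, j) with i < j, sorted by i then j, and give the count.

α = atan 0.45 = 24.23°;  2α = 48.46°
n_0 = (-0.7006, +0.7136)
n_1 = (-0.9245, +0.3812)
n_2 = (-0.9999, +0.0133)
n_3 = (-0.7983, -0.6022)
n_4 = (+0.5258, -0.8506)
n_5 = (+0.9930, +0.1183)
n_6 = (-0.0210, +0.9998)
  (0,1): δ = 156.88°  ·
  (0,2): δ = 135.23°  ·
  (0,3): δ = 97.44°  ·
  (0,4): δ = 12.75°  ✓
  (0,5): δ = 52.32°  ·
  (0,6): δ = 136.73°  ·
  (1,2): δ = 158.36°  ·
  (1,3): δ = 120.56°  ·
  (1,4): δ = 35.87°  ✓
  (1,5): δ = 29.20°  ✓
  (1,6): δ = 113.61°  ·
  (2,3): δ = 142.21°  ·
  (2,4): δ = 57.52°  ·
  (2,5): δ = 7.56°  ✓
  (2,6): δ = 91.97°  ·
  (3,4): δ = 95.31°  ·
  (3,5): δ = 30.24°  ✓
  (3,6): δ = 54.18°  ·
  (4,5): δ = 114.93°  ·
  (4,6): δ = 30.52°  ✓
  (5,6): δ = 95.59°  ·
antipodal pairs: 6

count = 6; pairs: (0,4), (1,4), (1,5), (2,5), (3,5), (4,6)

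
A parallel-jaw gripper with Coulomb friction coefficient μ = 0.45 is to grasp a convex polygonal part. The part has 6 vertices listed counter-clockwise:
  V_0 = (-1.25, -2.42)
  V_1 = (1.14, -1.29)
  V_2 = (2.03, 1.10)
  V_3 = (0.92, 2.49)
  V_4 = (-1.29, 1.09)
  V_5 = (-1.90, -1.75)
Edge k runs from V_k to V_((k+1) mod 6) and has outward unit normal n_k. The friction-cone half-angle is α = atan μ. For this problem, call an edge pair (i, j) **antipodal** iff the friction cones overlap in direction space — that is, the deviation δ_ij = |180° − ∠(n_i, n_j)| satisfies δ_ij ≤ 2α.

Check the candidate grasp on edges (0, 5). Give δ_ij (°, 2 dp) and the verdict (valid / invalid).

α = atan 0.45 = 24.23°;  2α = 48.46°
edge 0: e_0 = (+2.39, +1.13);  n_0 = (+0.4274, -0.9040)
edge 5: e_5 = (+0.65, -0.67);  n_5 = (-0.7177, -0.6963)
∠(n_0, n_5) = 71.17°
δ = |180° − 71.17°| = 108.83°
108.83° > 2α = 48.46°  →  invalid

δ = 108.83°, invalid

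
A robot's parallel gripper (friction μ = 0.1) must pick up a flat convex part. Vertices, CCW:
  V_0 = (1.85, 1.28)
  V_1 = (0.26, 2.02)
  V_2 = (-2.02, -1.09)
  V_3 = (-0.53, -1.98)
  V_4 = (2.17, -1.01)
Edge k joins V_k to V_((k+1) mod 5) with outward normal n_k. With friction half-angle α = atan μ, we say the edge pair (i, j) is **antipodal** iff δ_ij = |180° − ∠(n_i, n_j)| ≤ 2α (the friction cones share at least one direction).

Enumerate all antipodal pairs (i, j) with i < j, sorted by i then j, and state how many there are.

count = 1; pairs: (0,2)

α = atan 0.1 = 5.71°;  2α = 11.42°
n_0 = (+0.4219, +0.9066)
n_1 = (-0.8065, +0.5913)
n_2 = (-0.5128, -0.8585)
n_3 = (+0.3381, -0.9411)
n_4 = (+0.9904, +0.1384)
  (0,1): δ = 101.29°  ·
  (0,2): δ = 5.89°  ✓
  (0,3): δ = 44.72°  ·
  (0,4): δ = 122.91°  ·
  (1,2): δ = 84.60°  ·
  (1,3): δ = 33.99°  ·
  (1,4): δ = 44.20°  ·
  (2,3): δ = 129.39°  ·
  (2,4): δ = 51.19°  ·
  (3,4): δ = 101.81°  ·
antipodal pairs: 1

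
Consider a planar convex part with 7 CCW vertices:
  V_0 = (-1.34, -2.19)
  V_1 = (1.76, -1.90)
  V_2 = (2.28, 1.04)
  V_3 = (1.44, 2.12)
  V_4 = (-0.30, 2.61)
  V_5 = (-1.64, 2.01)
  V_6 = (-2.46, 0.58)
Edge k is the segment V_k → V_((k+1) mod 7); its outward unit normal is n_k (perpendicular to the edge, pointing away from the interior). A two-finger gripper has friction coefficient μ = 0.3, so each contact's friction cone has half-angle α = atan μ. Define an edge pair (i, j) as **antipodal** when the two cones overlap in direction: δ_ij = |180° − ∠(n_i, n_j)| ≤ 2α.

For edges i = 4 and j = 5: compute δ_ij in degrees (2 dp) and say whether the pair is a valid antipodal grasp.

δ = 143.95°, invalid

α = atan 0.3 = 16.70°;  2α = 33.40°
edge 4: e_4 = (-1.34, -0.60);  n_4 = (-0.4087, +0.9127)
edge 5: e_5 = (-0.82, -1.43);  n_5 = (-0.8675, +0.4974)
∠(n_4, n_5) = 36.05°
δ = |180° − 36.05°| = 143.95°
143.95° > 2α = 33.40°  →  invalid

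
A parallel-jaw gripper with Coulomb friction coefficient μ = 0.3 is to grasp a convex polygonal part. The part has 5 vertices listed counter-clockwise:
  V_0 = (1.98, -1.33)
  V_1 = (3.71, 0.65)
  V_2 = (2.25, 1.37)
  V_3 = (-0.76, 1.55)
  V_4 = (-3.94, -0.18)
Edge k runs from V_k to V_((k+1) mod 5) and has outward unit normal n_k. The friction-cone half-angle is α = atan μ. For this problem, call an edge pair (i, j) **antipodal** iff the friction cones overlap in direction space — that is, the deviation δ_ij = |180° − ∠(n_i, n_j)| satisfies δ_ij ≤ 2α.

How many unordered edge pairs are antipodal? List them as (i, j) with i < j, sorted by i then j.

α = atan 0.3 = 16.70°;  2α = 33.40°
n_0 = (+0.7530, -0.6580)
n_1 = (+0.4423, +0.8969)
n_2 = (+0.0597, +0.9982)
n_3 = (-0.4779, +0.8784)
n_4 = (-0.1907, -0.9816)
  (0,1): δ = 75.11°  ·
  (0,2): δ = 52.28°  ·
  (0,3): δ = 20.31°  ✓
  (0,4): δ = 120.15°  ·
  (1,2): δ = 157.17°  ·
  (1,3): δ = 125.20°  ·
  (1,4): δ = 15.26°  ✓
  (2,3): δ = 148.03°  ·
  (2,4): δ = 7.57°  ✓
  (3,4): δ = 39.54°  ·
antipodal pairs: 3

count = 3; pairs: (0,3), (1,4), (2,4)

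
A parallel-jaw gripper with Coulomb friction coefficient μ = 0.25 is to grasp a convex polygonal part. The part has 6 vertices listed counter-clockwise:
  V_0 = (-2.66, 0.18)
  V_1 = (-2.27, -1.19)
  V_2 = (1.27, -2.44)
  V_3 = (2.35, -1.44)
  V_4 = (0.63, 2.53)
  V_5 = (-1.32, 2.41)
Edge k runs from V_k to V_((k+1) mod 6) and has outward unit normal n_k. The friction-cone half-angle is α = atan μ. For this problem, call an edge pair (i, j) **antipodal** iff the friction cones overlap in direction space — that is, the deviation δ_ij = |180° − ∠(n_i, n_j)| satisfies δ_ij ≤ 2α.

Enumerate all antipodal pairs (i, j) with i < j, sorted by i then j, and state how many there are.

count = 3; pairs: (0,3), (1,4), (2,5)

α = atan 0.25 = 14.04°;  2α = 28.07°
n_0 = (-0.9618, -0.2738)
n_1 = (-0.3330, -0.9429)
n_2 = (+0.6794, -0.7338)
n_3 = (+0.9176, +0.3975)
n_4 = (-0.0614, +0.9981)
n_5 = (-0.8572, +0.5151)
  (0,1): δ = 125.34°  ·
  (0,2): δ = 63.09°  ·
  (0,3): δ = 7.53°  ✓
  (0,4): δ = 77.63°  ·
  (0,5): δ = 133.11°  ·
  (1,2): δ = 117.75°  ·
  (1,3): δ = 47.13°  ·
  (1,4): δ = 22.97°  ✓
  (1,5): δ = 78.45°  ·
  (2,3): δ = 109.37°  ·
  (2,4): δ = 39.28°  ·
  (2,5): δ = 16.20°  ✓
  (3,4): δ = 109.90°  ·
  (3,5): δ = 54.43°  ·
  (4,5): δ = 124.52°  ·
antipodal pairs: 3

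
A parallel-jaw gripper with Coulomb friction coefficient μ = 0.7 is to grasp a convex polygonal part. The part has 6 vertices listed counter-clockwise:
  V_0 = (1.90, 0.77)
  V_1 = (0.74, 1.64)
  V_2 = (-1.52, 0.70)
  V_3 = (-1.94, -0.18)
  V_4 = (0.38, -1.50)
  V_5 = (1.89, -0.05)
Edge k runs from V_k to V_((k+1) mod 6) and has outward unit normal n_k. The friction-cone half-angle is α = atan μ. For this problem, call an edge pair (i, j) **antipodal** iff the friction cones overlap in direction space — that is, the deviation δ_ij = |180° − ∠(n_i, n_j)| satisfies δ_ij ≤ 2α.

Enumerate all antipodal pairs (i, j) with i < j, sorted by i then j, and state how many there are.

α = atan 0.7 = 34.99°;  2α = 69.98°
n_0 = (+0.6000, +0.8000)
n_1 = (-0.3840, +0.9233)
n_2 = (-0.9025, +0.4307)
n_3 = (-0.4945, -0.8692)
n_4 = (+0.6926, -0.7213)
n_5 = (+0.9999, -0.0122)
  (0,1): δ = 120.55°  ·
  (0,2): δ = 78.64°  ·
  (0,3): δ = 7.23°  ✓
  (0,4): δ = 80.71°  ·
  (0,5): δ = 126.17°  ·
  (1,2): δ = 138.10°  ·
  (1,3): δ = 52.22°  ✓
  (1,4): δ = 21.25°  ✓
  (1,5): δ = 66.72°  ✓
  (2,3): δ = 94.12°  ·
  (2,4): δ = 20.65°  ✓
  (2,5): δ = 24.82°  ✓
  (3,4): δ = 106.52°  ·
  (3,5): δ = 61.06°  ✓
  (4,5): δ = 134.54°  ·
antipodal pairs: 7

count = 7; pairs: (0,3), (1,3), (1,4), (1,5), (2,4), (2,5), (3,5)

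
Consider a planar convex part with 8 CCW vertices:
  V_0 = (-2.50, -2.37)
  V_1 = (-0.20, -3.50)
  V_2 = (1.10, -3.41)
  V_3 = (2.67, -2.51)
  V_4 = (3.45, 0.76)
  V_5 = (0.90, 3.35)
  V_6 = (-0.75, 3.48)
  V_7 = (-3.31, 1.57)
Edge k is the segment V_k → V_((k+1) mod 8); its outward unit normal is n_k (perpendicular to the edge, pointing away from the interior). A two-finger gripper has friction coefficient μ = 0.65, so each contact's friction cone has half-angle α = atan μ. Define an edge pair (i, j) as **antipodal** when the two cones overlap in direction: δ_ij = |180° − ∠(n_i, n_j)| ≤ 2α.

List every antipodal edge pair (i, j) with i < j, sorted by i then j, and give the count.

α = atan 0.65 = 33.02°;  2α = 66.05°
n_0 = (-0.4410, -0.8975)
n_1 = (+0.0691, -0.9976)
n_2 = (+0.4973, -0.8676)
n_3 = (+0.9727, -0.2320)
n_4 = (+0.7126, +0.7016)
n_5 = (+0.0785, +0.9969)
n_6 = (-0.5980, +0.8015)
n_7 = (-0.9795, -0.2014)
  (0,1): δ = 149.87°  ·
  (0,2): δ = 124.01°  ·
  (0,3): δ = 77.25°  ·
  (0,4): δ = 19.28°  ✓
  (0,5): δ = 21.66°  ✓
  (0,6): δ = 62.89°  ✓
  (0,7): δ = 127.78°  ·
  (1,2): δ = 154.14°  ·
  (1,3): δ = 107.38°  ·
  (1,4): δ = 49.41°  ✓
  (1,5): δ = 8.47°  ✓
  (1,6): δ = 32.77°  ✓
  (1,7): δ = 97.66°  ·
  (2,3): δ = 133.24°  ·
  (2,4): δ = 75.27°  ·
  (2,5): δ = 34.33°  ✓
  (2,6): δ = 6.90°  ✓
  (2,7): δ = 71.79°  ·
  (3,4): δ = 122.03°  ·
  (3,5): δ = 81.09°  ·
  (3,6): δ = 39.86°  ✓
  (3,7): δ = 25.03°  ✓
  (4,5): δ = 139.06°  ·
  (4,6): δ = 97.83°  ·
  (4,7): δ = 32.94°  ✓
  (5,6): δ = 138.77°  ·
  (5,7): δ = 73.88°  ·
  (6,7): δ = 115.11°  ·
antipodal pairs: 11

count = 11; pairs: (0,4), (0,5), (0,6), (1,4), (1,5), (1,6), (2,5), (2,6), (3,6), (3,7), (4,7)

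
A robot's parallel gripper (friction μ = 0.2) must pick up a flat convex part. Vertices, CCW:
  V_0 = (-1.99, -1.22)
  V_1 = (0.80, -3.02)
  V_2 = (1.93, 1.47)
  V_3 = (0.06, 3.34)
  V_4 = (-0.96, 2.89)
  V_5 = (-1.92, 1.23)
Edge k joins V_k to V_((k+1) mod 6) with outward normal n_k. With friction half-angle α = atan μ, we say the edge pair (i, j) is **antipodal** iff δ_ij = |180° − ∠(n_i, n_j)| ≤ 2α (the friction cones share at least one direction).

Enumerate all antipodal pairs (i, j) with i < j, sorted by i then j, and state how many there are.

count = 3; pairs: (0,2), (1,4), (1,5)

α = atan 0.2 = 11.31°;  2α = 22.62°
n_0 = (-0.5421, -0.8403)
n_1 = (+0.9698, -0.2441)
n_2 = (+0.7071, +0.7071)
n_3 = (-0.4036, +0.9149)
n_4 = (-0.8657, +0.5006)
n_5 = (-0.9996, +0.0286)
  (0,1): δ = 71.30°  ·
  (0,2): δ = 12.17°  ✓
  (0,3): δ = 56.63°  ·
  (0,4): δ = 92.79°  ·
  (0,5): δ = 121.19°  ·
  (1,2): δ = 120.87°  ·
  (1,3): δ = 52.07°  ·
  (1,4): δ = 15.92°  ✓
  (1,5): δ = 12.49°  ✓
  (2,3): δ = 111.19°  ·
  (2,4): δ = 75.04°  ·
  (2,5): δ = 46.64°  ·
  (3,4): δ = 143.85°  ·
  (3,5): δ = 115.44°  ·
  (4,5): δ = 151.60°  ·
antipodal pairs: 3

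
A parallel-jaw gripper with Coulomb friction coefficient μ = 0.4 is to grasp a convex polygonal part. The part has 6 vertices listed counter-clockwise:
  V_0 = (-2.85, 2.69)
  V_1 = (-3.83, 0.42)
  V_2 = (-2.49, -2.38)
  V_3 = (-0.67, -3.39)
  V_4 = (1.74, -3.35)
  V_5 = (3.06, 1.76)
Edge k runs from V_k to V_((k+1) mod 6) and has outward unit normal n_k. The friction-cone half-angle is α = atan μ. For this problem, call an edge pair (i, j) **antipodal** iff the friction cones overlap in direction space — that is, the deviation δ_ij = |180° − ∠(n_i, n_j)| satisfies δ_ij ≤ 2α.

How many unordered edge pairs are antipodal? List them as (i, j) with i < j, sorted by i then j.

α = atan 0.4 = 21.80°;  2α = 43.60°
n_0 = (-0.9181, +0.3964)
n_1 = (-0.9020, -0.4317)
n_2 = (-0.4852, -0.8744)
n_3 = (+0.0166, -0.9999)
n_4 = (+0.9682, -0.2501)
n_5 = (+0.1554, +0.9878)
  (0,1): δ = 131.07°  ·
  (0,2): δ = 95.68°  ·
  (0,3): δ = 65.70°  ·
  (0,4): δ = 8.87°  ✓
  (0,5): δ = 104.41°  ·
  (1,2): δ = 144.60°  ·
  (1,3): δ = 114.62°  ·
  (1,4): δ = 40.06°  ✓
  (1,5): δ = 55.48°  ·
  (2,3): δ = 150.02°  ·
  (2,4): δ = 75.46°  ·
  (2,5): δ = 20.09°  ✓
  (3,4): δ = 105.43°  ·
  (3,5): δ = 9.89°  ✓
  (4,5): δ = 84.46°  ·
antipodal pairs: 4

count = 4; pairs: (0,4), (1,4), (2,5), (3,5)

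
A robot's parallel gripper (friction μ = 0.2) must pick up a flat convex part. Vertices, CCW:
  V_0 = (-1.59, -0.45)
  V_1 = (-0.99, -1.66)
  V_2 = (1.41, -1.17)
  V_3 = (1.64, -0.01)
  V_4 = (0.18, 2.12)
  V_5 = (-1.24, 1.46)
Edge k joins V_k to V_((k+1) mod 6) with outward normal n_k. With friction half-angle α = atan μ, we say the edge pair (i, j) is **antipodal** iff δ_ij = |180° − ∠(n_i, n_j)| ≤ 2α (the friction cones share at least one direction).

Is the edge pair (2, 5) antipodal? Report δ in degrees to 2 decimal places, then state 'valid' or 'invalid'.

δ = 0.83°, valid

α = atan 0.2 = 11.31°;  2α = 22.62°
edge 2: e_2 = (+0.23, +1.16);  n_2 = (+0.9809, -0.1945)
edge 5: e_5 = (-0.35, -1.91);  n_5 = (-0.9836, +0.1802)
∠(n_2, n_5) = 179.17°
δ = |180° − 179.17°| = 0.83°
0.83° ≤ 2α = 22.62°  →  valid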